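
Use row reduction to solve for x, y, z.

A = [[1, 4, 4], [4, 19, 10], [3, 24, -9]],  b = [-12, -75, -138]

Forward elimination on [A|b]:
R2 <- R2 - (4)*R1:  [   0    3   -6  -27 ]
R3 <- R3 - (3)*R1:  [    0    12   -21  -102 ]
R3 <- R3 - (4)*R2:  [ 0  0  3  6 ]
Row echelon form:
[ 1  4   4  |  -12 ]
[ 0  3  -6  |  -27 ]
[ 0  0   3  |    6 ]
Back-substitution:
z = (6) / 3 = 2
y = (-27 - (-6)*(2)) / 3 = -5
x = (-12 - (4)*(-5) - (4)*(2)) / 1 = 0

(0, -5, 2)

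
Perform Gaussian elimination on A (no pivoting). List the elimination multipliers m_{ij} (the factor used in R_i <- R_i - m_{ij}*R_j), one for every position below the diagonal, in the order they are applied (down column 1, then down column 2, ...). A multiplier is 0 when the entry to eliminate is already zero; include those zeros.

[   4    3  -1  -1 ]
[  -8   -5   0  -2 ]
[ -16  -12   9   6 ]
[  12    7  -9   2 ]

multipliers: -2, -4, 3, 0, -2, -2

Forward elimination:
R2 <- R2 - (-2)*R1:  [  0   1  -2  -4 ]
R3 <- R3 - (-4)*R1:  [ 0  0  5  2 ]
R4 <- R4 - (3)*R1:  [  0  -2  -6   5 ]
R3: entry in column 2 is already 0 -> m_{32} = 0 (no row operation needed)
R4 <- R4 - (-2)*R2:  [   0    0  -10   -3 ]
R4 <- R4 - (-2)*R3:  [ 0  0  0  1 ]
Multipliers (in order of application): m_{21} = -2, m_{31} = -4, m_{41} = 3, m_{32} = 0, m_{42} = -2, m_{43} = -2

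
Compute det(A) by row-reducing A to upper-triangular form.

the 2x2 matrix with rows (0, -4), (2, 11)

det(A) = 8

Forward elimination:
R1 <-> R2   (pivot in column 1 was zero)
[ 2  11 ]
[ 0  -4 ]
Upper-triangular form:
[ 2  11 ]
[ 0  -4 ]
det(A) = (-1)^1 * (2) * (-4) = 8  (1 row swap -> sign -1)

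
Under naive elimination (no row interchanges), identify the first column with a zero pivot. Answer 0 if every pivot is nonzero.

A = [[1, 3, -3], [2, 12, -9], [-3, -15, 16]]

Naive forward elimination:
R2 <- R2 - (2)*R1:  [  0   6  -3 ]
R3 <- R3 - (-3)*R1:  [  0  -6   7 ]
R3 <- R3 - (-1)*R2:  [ 0  0  4 ]
All pivots nonzero; naive elimination completes without hitting a zero pivot.

first zero-pivot column = 0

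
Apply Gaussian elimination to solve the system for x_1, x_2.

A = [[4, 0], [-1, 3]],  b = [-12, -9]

(-3, -4)

Forward elimination on [A|b]:
R2 <- R2 - (-1/4)*R1:  [   0    3  -12 ]
Row echelon form:
[ 4  0  |  -12 ]
[ 0  3  |  -12 ]
Back-substitution:
x_2 = (-12) / 3 = -4
x_1 = (-12) / 4 = -3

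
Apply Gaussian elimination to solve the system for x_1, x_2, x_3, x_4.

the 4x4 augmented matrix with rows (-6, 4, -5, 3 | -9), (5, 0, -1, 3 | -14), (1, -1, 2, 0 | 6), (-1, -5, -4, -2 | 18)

Forward elimination on [A|b]:
R2 <- R2 - (-5/6)*R1:  [     0   10/3  -31/6   11/2  -43/2 ]
R3 <- R3 - (-1/6)*R1:  [    0  -1/3   7/6   1/2   9/2 ]
R4 <- R4 - (1/6)*R1:  [     0  -17/3  -19/6   -5/2   39/2 ]
R3 <- R3 - (-1/10)*R2:  [     0      0  13/20  21/20  47/20 ]
R4 <- R4 - (-17/10)*R2:  [       0        0  -239/20   137/20  -341/20 ]
R4 <- R4 - (-239/13)*R3:  [      0       0       0  340/13  340/13 ]
Row echelon form:
[ -6     4     -5       3  |      -9 ]
[  0  10/3  -31/6    11/2  |   -43/2 ]
[  0     0  13/20   21/20  |   47/20 ]
[  0     0      0  340/13  |  340/13 ]
Back-substitution:
x_4 = (340/13) / (340/13) = 1
x_3 = (47/20 - (21/20)*(1)) / (13/20) = 2
x_2 = (-43/2 - (-31/6)*(2) - (11/2)*(1)) / (10/3) = -5
x_1 = (-9 - (4)*(-5) - (-5)*(2) - (3)*(1)) / -6 = -3

(-3, -5, 2, 1)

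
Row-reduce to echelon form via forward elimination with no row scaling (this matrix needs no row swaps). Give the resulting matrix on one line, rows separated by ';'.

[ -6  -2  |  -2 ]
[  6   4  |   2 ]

Forward elimination:
R2 <- R2 - (-1)*R1:  [ 0  2  0 ]
Row echelon form:
[ -6  -2  |  -2 ]
[  0   2  |   0 ]

REF = [-6 -2 -2; 0 2 0]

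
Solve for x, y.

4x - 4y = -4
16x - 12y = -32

(-5, -4)

Forward elimination on [A|b]:
R2 <- R2 - (4)*R1:  [   0    4  -16 ]
Row echelon form:
[ 4  -4  |   -4 ]
[ 0   4  |  -16 ]
Back-substitution:
y = (-16) / 4 = -4
x = (-4 - (-4)*(-4)) / 4 = -5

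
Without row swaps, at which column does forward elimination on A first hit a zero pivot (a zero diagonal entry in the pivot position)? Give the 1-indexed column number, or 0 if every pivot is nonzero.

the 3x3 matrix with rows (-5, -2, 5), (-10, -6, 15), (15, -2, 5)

Naive forward elimination:
R2 <- R2 - (2)*R1:  [  0  -2   5 ]
R3 <- R3 - (-3)*R1:  [  0  -8  20 ]
R3 <- R3 - (4)*R2:  [ 0  0  0 ]
Matrix at this point:
[ -5  -2  5 ]
[  0  -2  5 ]
[  0   0  0 ]
Pivot entry (3,3) in the last row is zero and there are no rows below to swap with -> zero pivot in column 3 (A is singular).

first zero-pivot column = 3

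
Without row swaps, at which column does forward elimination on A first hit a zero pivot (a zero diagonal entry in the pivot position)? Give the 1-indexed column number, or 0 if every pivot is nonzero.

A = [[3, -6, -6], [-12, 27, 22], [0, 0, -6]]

first zero-pivot column = 0

Naive forward elimination:
R2 <- R2 - (-4)*R1:  [  0   3  -2 ]
All pivots nonzero; naive elimination completes without hitting a zero pivot.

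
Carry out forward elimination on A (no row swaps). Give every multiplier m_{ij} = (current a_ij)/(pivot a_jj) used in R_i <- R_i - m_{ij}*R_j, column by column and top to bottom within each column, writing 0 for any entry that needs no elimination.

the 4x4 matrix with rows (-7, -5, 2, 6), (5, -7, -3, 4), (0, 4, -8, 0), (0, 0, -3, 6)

Forward elimination:
R2 <- R2 - (-5/7)*R1:  [     0  -74/7  -11/7   58/7 ]
R3: entry in column 1 is already 0 -> m_{31} = 0 (no row operation needed)
R4: entry in column 1 is already 0 -> m_{41} = 0 (no row operation needed)
R3 <- R3 - (-14/37)*R2:  [       0        0  -318/37   116/37 ]
R4: entry in column 2 is already 0 -> m_{42} = 0 (no row operation needed)
R4 <- R4 - (37/106)*R3:  [      0       0       0  260/53 ]
Multipliers (in order of application): m_{21} = -5/7, m_{31} = 0, m_{41} = 0, m_{32} = -14/37, m_{42} = 0, m_{43} = 37/106

multipliers: -5/7, 0, 0, -14/37, 0, 37/106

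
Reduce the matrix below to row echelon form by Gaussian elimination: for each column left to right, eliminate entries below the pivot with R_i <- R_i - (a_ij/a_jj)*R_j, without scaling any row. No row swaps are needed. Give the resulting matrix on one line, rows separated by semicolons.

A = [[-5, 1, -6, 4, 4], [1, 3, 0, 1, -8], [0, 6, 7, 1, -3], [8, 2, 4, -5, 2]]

Forward elimination:
R2 <- R2 - (-1/5)*R1:  [     0   16/5   -6/5    9/5  -36/5 ]
R4 <- R4 - (-8/5)*R1:  [     0   18/5  -28/5    7/5   42/5 ]
R3 <- R3 - (15/8)*R2:  [     0      0   37/4  -19/8   21/2 ]
R4 <- R4 - (9/8)*R2:  [     0      0  -17/4   -5/8   33/2 ]
R4 <- R4 - (-17/37)*R3:  [       0        0        0  -127/74   789/37 ]
Row echelon form:
[ -5     1    -6        4       4 ]
[  0  16/5  -6/5      9/5   -36/5 ]
[  0     0  37/4    -19/8    21/2 ]
[  0     0     0  -127/74  789/37 ]

REF = [-5 1 -6 4 4; 0 16/5 -6/5 9/5 -36/5; 0 0 37/4 -19/8 21/2; 0 0 0 -127/74 789/37]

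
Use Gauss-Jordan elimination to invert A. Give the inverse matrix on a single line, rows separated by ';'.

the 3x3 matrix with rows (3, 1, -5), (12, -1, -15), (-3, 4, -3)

Gauss-Jordan on [A | I]:
R1 <- (1/3)*R1:  [    1   1/3  -5/3  |   1/3     0     0 ]
R2 <- R2 - (12)*R1:  [  0  -5   5  |  -4   1   0 ]
R3 <- R3 - (-3)*R1:  [  0   5  -8  |   1   0   1 ]
R2 <- (1/-5)*R2:  [    0     1    -1  |   4/5  -1/5     0 ]
R1 <- R1 - (1/3)*R2:  [    1     0  -4/3  |  1/15  1/15     0 ]
R3 <- R3 - (5)*R2:  [  0   0  -3  |  -3   1   1 ]
R3 <- (1/-3)*R3:  [    0     0     1  |     1  -1/3  -1/3 ]
R1 <- R1 - (-4/3)*R3:  [      1       0       0  |     7/5  -17/45    -4/9 ]
R2 <- R2 - (-1)*R3:  [     0      1      0  |    9/5  -8/15   -1/3 ]
Right block of [I | A^{-1}] is the inverse:
[ 7/5  -17/45  -4/9 ]
[ 9/5   -8/15  -1/3 ]
[   1    -1/3  -1/3 ]

inverse = [7/5 -17/45 -4/9; 9/5 -8/15 -1/3; 1 -1/3 -1/3]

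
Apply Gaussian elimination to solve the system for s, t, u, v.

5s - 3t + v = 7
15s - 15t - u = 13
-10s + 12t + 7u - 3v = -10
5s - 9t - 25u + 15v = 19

Forward elimination on [A|b]:
R2 <- R2 - (3)*R1:  [  0  -6  -1  -3  -8 ]
R3 <- R3 - (-2)*R1:  [  0   6   7  -1   4 ]
R4 <- R4 - (1)*R1:  [   0   -6  -25   14   12 ]
R3 <- R3 - (-1)*R2:  [  0   0   6  -4  -4 ]
R4 <- R4 - (1)*R2:  [   0    0  -24   17   20 ]
R4 <- R4 - (-4)*R3:  [ 0  0  0  1  4 ]
Row echelon form:
[ 5  -3   0   1  |   7 ]
[ 0  -6  -1  -3  |  -8 ]
[ 0   0   6  -4  |  -4 ]
[ 0   0   0   1  |   4 ]
Back-substitution:
v = (4) / 1 = 4
u = (-4 - (-4)*(4)) / 6 = 2
t = (-8 - (-1)*(2) - (-3)*(4)) / -6 = -1
s = (7 - (-3)*(-1) - (1)*(4)) / 5 = 0

(0, -1, 2, 4)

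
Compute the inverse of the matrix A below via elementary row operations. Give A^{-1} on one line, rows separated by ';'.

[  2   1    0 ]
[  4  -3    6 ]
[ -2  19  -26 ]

inverse = [-9/5 13/10 3/10; 23/5 -13/5 -3/5; 7/2 -2 -1/2]

Gauss-Jordan on [A | I]:
R1 <- (1/2)*R1:  [   1  1/2    0  |  1/2    0    0 ]
R2 <- R2 - (4)*R1:  [  0  -5   6  |  -2   1   0 ]
R3 <- R3 - (-2)*R1:  [   0   20  -26  |    1    0    1 ]
R2 <- (1/-5)*R2:  [    0     1  -6/5  |   2/5  -1/5     0 ]
R1 <- R1 - (1/2)*R2:  [    1     0   3/5  |  3/10  1/10     0 ]
R3 <- R3 - (20)*R2:  [  0   0  -2  |  -7   4   1 ]
R3 <- (1/-2)*R3:  [    0     0     1  |   7/2    -2  -1/2 ]
R1 <- R1 - (3/5)*R3:  [     1      0      0  |   -9/5  13/10   3/10 ]
R2 <- R2 - (-6/5)*R3:  [     0      1      0  |   23/5  -13/5   -3/5 ]
Right block of [I | A^{-1}] is the inverse:
[ -9/5  13/10  3/10 ]
[ 23/5  -13/5  -3/5 ]
[  7/2     -2  -1/2 ]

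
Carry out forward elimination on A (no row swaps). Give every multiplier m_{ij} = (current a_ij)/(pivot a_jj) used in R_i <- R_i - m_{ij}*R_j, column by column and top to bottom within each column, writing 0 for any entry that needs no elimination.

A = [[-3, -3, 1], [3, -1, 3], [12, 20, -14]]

Forward elimination:
R2 <- R2 - (-1)*R1:  [  0  -4   4 ]
R3 <- R3 - (-4)*R1:  [   0    8  -10 ]
R3 <- R3 - (-2)*R2:  [  0   0  -2 ]
Multipliers (in order of application): m_{21} = -1, m_{31} = -4, m_{32} = -2

multipliers: -1, -4, -2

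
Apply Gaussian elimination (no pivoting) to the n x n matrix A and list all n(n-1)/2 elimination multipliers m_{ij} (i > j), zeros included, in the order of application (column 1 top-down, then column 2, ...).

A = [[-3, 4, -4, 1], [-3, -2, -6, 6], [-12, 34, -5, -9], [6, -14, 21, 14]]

multipliers: 1, 4, -2, -3, 1, 3

Forward elimination:
R2 <- R2 - (1)*R1:  [  0  -6  -2   5 ]
R3 <- R3 - (4)*R1:  [   0   18   11  -13 ]
R4 <- R4 - (-2)*R1:  [  0  -6  13  16 ]
R3 <- R3 - (-3)*R2:  [ 0  0  5  2 ]
R4 <- R4 - (1)*R2:  [  0   0  15  11 ]
R4 <- R4 - (3)*R3:  [ 0  0  0  5 ]
Multipliers (in order of application): m_{21} = 1, m_{31} = 4, m_{41} = -2, m_{32} = -3, m_{42} = 1, m_{43} = 3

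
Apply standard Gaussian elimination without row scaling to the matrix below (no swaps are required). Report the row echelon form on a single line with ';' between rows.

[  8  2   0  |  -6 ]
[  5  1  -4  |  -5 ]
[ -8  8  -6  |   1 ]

Forward elimination:
R2 <- R2 - (5/8)*R1:  [    0  -1/4    -4  -5/4 ]
R3 <- R3 - (-1)*R1:  [  0  10  -6  -5 ]
R3 <- R3 - (-40)*R2:  [    0     0  -166   -55 ]
Row echelon form:
[ 8     2     0  |    -6 ]
[ 0  -1/4    -4  |  -5/4 ]
[ 0     0  -166  |   -55 ]

REF = [8 2 0 -6; 0 -1/4 -4 -5/4; 0 0 -166 -55]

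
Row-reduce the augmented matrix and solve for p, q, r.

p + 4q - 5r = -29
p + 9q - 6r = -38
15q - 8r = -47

Forward elimination on [A|b]:
R2 <- R2 - (1)*R1:  [  0   5  -1  -9 ]
R3 <- R3 - (3)*R2:  [   0    0   -5  -20 ]
Row echelon form:
[ 1  4  -5  |  -29 ]
[ 0  5  -1  |   -9 ]
[ 0  0  -5  |  -20 ]
Back-substitution:
r = (-20) / -5 = 4
q = (-9 - (-1)*(4)) / 5 = -1
p = (-29 - (4)*(-1) - (-5)*(4)) / 1 = -5

(-5, -1, 4)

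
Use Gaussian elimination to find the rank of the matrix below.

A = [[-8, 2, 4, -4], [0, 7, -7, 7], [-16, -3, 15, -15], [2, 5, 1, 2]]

rank(A) = 3

Row reduction:
R3 <- R3 - (2)*R1:  [  0  -7   7  -7 ]
R4 <- R4 - (-1/4)*R1:  [    0  11/2     2     1 ]
R3 <- R3 - (-1)*R2:  [ 0  0  0  0 ]
R4 <- R4 - (11/14)*R2:  [    0     0  15/2  -9/2 ]
R3 <-> R4   (pivot in column 3 was zero)
[ -8  2     4    -4 ]
[  0  7    -7     7 ]
[  0  0  15/2  -9/2 ]
[  0  0     0     0 ]
Row echelon form:
[ -8  2     4    -4 ]
[  0  7    -7     7 ]
[  0  0  15/2  -9/2 ]
[  0  0     0     0 ]
Nonzero rows / pivot columns: 3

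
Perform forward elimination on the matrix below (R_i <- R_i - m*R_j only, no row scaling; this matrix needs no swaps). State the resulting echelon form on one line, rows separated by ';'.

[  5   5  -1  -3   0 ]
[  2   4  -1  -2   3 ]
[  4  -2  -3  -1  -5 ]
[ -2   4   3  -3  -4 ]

Forward elimination:
R2 <- R2 - (2/5)*R1:  [    0     2  -3/5  -4/5     3 ]
R3 <- R3 - (4/5)*R1:  [     0     -6  -11/5    7/5     -5 ]
R4 <- R4 - (-2/5)*R1:  [     0      6   13/5  -21/5     -4 ]
R3 <- R3 - (-3)*R2:  [  0   0  -4  -1   4 ]
R4 <- R4 - (3)*R2:  [    0     0  22/5  -9/5   -13 ]
R4 <- R4 - (-11/10)*R3:  [      0       0       0  -29/10   -43/5 ]
Row echelon form:
[ 5  5    -1      -3      0 ]
[ 0  2  -3/5    -4/5      3 ]
[ 0  0    -4      -1      4 ]
[ 0  0     0  -29/10  -43/5 ]

REF = [5 5 -1 -3 0; 0 2 -3/5 -4/5 3; 0 0 -4 -1 4; 0 0 0 -29/10 -43/5]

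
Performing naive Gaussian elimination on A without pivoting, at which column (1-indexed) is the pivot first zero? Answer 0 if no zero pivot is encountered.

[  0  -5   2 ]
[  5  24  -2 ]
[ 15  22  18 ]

first zero-pivot column = 1

Naive forward elimination:
Pivot entry (1,1) is zero but row 2 has 5 in column 1 -> naive elimination stops; a row interchange (e.g. R1 <-> R2) would be required here.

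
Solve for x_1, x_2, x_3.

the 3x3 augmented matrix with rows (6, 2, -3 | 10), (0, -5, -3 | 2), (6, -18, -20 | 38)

Forward elimination on [A|b]:
R3 <- R3 - (1)*R1:  [   0  -20  -17   28 ]
R3 <- R3 - (4)*R2:  [  0   0  -5  20 ]
Row echelon form:
[ 6   2  -3  |  10 ]
[ 0  -5  -3  |   2 ]
[ 0   0  -5  |  20 ]
Back-substitution:
x_3 = (20) / -5 = -4
x_2 = (2 - (-3)*(-4)) / -5 = 2
x_1 = (10 - (2)*(2) - (-3)*(-4)) / 6 = -1

(-1, 2, -4)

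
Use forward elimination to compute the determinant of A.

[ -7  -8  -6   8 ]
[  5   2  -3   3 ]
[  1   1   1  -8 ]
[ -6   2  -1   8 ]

Forward elimination:
R2 <- R2 - (-5/7)*R1:  [     0  -26/7  -51/7   61/7 ]
R3 <- R3 - (-1/7)*R1:  [     0   -1/7    1/7  -48/7 ]
R4 <- R4 - (6/7)*R1:  [    0  62/7  29/7   8/7 ]
R3 <- R3 - (1/26)*R2:  [       0        0    11/26  -187/26 ]
R4 <- R4 - (-31/13)*R2:  [       0        0  -172/13   285/13 ]
R4 <- R4 - (-344/11)*R3:  [    0     0     0  -203 ]
Upper-triangular form:
[ -7     -8     -6        8 ]
[  0  -26/7  -51/7     61/7 ]
[  0      0  11/26  -187/26 ]
[  0      0      0     -203 ]
det(A) = (-1)^0 * (-7) * (-26/7) * (11/26) * (-203) = -2233  (0 row swaps -> sign +1)

det(A) = -2233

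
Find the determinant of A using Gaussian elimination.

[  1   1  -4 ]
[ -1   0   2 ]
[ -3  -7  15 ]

Forward elimination:
R2 <- R2 - (-1)*R1:  [  0   1  -2 ]
R3 <- R3 - (-3)*R1:  [  0  -4   3 ]
R3 <- R3 - (-4)*R2:  [  0   0  -5 ]
Upper-triangular form:
[ 1  1  -4 ]
[ 0  1  -2 ]
[ 0  0  -5 ]
det(A) = (-1)^0 * (1) * (1) * (-5) = -5  (0 row swaps -> sign +1)

det(A) = -5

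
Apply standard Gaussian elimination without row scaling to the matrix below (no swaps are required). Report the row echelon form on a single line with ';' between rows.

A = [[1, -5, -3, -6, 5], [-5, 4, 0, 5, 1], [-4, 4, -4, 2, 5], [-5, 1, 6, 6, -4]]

REF = [1 -5 -3 -6 5; 0 -21 -15 -25 26; 0 0 -32/7 -62/21 109/21; 0 0 0 -11/16 17/32]

Forward elimination:
R2 <- R2 - (-5)*R1:  [   0  -21  -15  -25   26 ]
R3 <- R3 - (-4)*R1:  [   0  -16  -16  -22   25 ]
R4 <- R4 - (-5)*R1:  [   0  -24   -9  -24   21 ]
R3 <- R3 - (16/21)*R2:  [      0       0   -32/7  -62/21  109/21 ]
R4 <- R4 - (8/7)*R2:  [     0      0   57/7   32/7  -61/7 ]
R4 <- R4 - (-57/32)*R3:  [      0       0       0  -11/16   17/32 ]
Row echelon form:
[ 1   -5     -3      -6       5 ]
[ 0  -21    -15     -25      26 ]
[ 0    0  -32/7  -62/21  109/21 ]
[ 0    0      0  -11/16   17/32 ]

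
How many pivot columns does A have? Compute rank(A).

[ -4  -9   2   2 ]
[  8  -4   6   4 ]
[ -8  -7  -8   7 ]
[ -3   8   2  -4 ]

rank(A) = 4

Row reduction:
R2 <- R2 - (-2)*R1:  [   0  -22   10    8 ]
R3 <- R3 - (2)*R1:  [   0   11  -12    3 ]
R4 <- R4 - (3/4)*R1:  [     0   59/4    1/2  -11/2 ]
R3 <- R3 - (-1/2)*R2:  [  0   0  -7   7 ]
R4 <- R4 - (-59/88)*R2:  [      0       0  317/44   -3/22 ]
R4 <- R4 - (-317/308)*R3:  [      0       0       0  311/44 ]
Row echelon form:
[ -4   -9   2       2 ]
[  0  -22  10       8 ]
[  0    0  -7       7 ]
[  0    0   0  311/44 ]
Nonzero rows / pivot columns: 4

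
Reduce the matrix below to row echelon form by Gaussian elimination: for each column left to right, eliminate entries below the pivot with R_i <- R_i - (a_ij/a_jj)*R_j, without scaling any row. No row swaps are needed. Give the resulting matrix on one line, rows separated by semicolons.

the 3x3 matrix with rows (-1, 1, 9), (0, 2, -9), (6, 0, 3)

REF = [-1 1 9; 0 2 -9; 0 0 84]

Forward elimination:
R3 <- R3 - (-6)*R1:  [  0   6  57 ]
R3 <- R3 - (3)*R2:  [  0   0  84 ]
Row echelon form:
[ -1  1   9 ]
[  0  2  -9 ]
[  0  0  84 ]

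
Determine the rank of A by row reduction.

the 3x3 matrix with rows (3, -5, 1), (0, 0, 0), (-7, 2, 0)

Row reduction:
R3 <- R3 - (-7/3)*R1:  [     0  -29/3    7/3 ]
R2 <-> R3   (pivot in column 2 was zero)
[ 3     -5    1 ]
[ 0  -29/3  7/3 ]
[ 0      0    0 ]
Row echelon form:
[ 3     -5    1 ]
[ 0  -29/3  7/3 ]
[ 0      0    0 ]
Nonzero rows / pivot columns: 2

rank(A) = 2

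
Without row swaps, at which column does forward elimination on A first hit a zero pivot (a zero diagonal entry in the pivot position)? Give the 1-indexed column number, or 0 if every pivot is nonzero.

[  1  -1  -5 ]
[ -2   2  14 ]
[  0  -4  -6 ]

Naive forward elimination:
R2 <- R2 - (-2)*R1:  [ 0  0  4 ]
Matrix at this point:
[ 1  -1  -5 ]
[ 0   0   4 ]
[ 0  -4  -6 ]
Pivot entry (2,2) is zero but row 3 has -4 in column 2 -> naive elimination stops; a row interchange (e.g. R2 <-> R3) would be required here.

first zero-pivot column = 2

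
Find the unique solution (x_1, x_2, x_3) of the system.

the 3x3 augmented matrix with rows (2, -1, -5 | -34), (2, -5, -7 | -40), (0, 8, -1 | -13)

(-5, -1, 5)

Forward elimination on [A|b]:
R2 <- R2 - (1)*R1:  [  0  -4  -2  -6 ]
R3 <- R3 - (-2)*R2:  [   0    0   -5  -25 ]
Row echelon form:
[ 2  -1  -5  |  -34 ]
[ 0  -4  -2  |   -6 ]
[ 0   0  -5  |  -25 ]
Back-substitution:
x_3 = (-25) / -5 = 5
x_2 = (-6 - (-2)*(5)) / -4 = -1
x_1 = (-34 - (-1)*(-1) - (-5)*(5)) / 2 = -5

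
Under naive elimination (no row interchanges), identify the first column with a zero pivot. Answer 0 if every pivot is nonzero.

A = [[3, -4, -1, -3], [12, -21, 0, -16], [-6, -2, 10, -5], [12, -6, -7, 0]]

first zero-pivot column = 3

Naive forward elimination:
R2 <- R2 - (4)*R1:  [  0  -5   4  -4 ]
R3 <- R3 - (-2)*R1:  [   0  -10    8  -11 ]
R4 <- R4 - (4)*R1:  [  0  10  -3  12 ]
R3 <- R3 - (2)*R2:  [  0   0   0  -3 ]
R4 <- R4 - (-2)*R2:  [ 0  0  5  4 ]
Matrix at this point:
[ 3  -4  -1  -3 ]
[ 0  -5   4  -4 ]
[ 0   0   0  -3 ]
[ 0   0   5   4 ]
Pivot entry (3,3) is zero but row 4 has 5 in column 3 -> naive elimination stops; a row interchange (e.g. R3 <-> R4) would be required here.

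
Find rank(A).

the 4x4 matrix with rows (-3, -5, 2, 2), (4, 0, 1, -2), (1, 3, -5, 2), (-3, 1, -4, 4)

Row reduction:
R2 <- R2 - (-4/3)*R1:  [     0  -20/3   11/3    2/3 ]
R3 <- R3 - (-1/3)*R1:  [     0    4/3  -13/3    8/3 ]
R4 <- R4 - (1)*R1:  [  0   6  -6   2 ]
R3 <- R3 - (-1/5)*R2:  [     0      0  -18/5   14/5 ]
R4 <- R4 - (-9/10)*R2:  [      0       0  -27/10    13/5 ]
R4 <- R4 - (3/4)*R3:  [   0    0    0  1/2 ]
Row echelon form:
[ -3     -5      2     2 ]
[  0  -20/3   11/3   2/3 ]
[  0      0  -18/5  14/5 ]
[  0      0      0   1/2 ]
Nonzero rows / pivot columns: 4

rank(A) = 4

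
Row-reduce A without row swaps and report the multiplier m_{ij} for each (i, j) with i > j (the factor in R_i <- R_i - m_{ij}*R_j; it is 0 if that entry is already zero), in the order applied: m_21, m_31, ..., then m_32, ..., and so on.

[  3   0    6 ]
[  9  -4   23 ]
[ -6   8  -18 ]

Forward elimination:
R2 <- R2 - (3)*R1:  [  0  -4   5 ]
R3 <- R3 - (-2)*R1:  [  0   8  -6 ]
R3 <- R3 - (-2)*R2:  [ 0  0  4 ]
Multipliers (in order of application): m_{21} = 3, m_{31} = -2, m_{32} = -2

multipliers: 3, -2, -2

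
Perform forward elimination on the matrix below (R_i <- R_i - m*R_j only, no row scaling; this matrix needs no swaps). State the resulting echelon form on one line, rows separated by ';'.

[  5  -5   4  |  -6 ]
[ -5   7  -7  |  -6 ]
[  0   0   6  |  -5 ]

REF = [5 -5 4 -6; 0 2 -3 -12; 0 0 6 -5]

Forward elimination:
R2 <- R2 - (-1)*R1:  [   0    2   -3  -12 ]
Row echelon form:
[ 5  -5   4  |   -6 ]
[ 0   2  -3  |  -12 ]
[ 0   0   6  |   -5 ]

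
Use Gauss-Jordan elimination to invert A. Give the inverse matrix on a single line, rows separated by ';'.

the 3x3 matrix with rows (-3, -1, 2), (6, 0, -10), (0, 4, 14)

inverse = [10/3 11/6 5/6; -7 -7/2 -3/2; 2 1 1/2]

Gauss-Jordan on [A | I]:
R1 <- (1/-3)*R1:  [    1   1/3  -2/3  |  -1/3     0     0 ]
R2 <- R2 - (6)*R1:  [  0  -2  -6  |   2   1   0 ]
R2 <- (1/-2)*R2:  [    0     1     3  |    -1  -1/2     0 ]
R1 <- R1 - (1/3)*R2:  [    1     0  -5/3  |     0   1/6     0 ]
R3 <- R3 - (4)*R2:  [ 0  0  2  |  4  2  1 ]
R3 <- (1/2)*R3:  [   0    0    1  |    2    1  1/2 ]
R1 <- R1 - (-5/3)*R3:  [    1     0     0  |  10/3  11/6   5/6 ]
R2 <- R2 - (3)*R3:  [    0     1     0  |    -7  -7/2  -3/2 ]
Right block of [I | A^{-1}] is the inverse:
[ 10/3  11/6   5/6 ]
[   -7  -7/2  -3/2 ]
[    2     1   1/2 ]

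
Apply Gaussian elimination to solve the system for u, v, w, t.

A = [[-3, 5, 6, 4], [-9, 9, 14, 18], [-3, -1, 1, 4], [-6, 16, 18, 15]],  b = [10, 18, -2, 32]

(0, 2, 0, 0)

Forward elimination on [A|b]:
R2 <- R2 - (3)*R1:  [   0   -6   -4    6  -12 ]
R3 <- R3 - (1)*R1:  [   0   -6   -5    0  -12 ]
R4 <- R4 - (2)*R1:  [  0   6   6   7  12 ]
R3 <- R3 - (1)*R2:  [  0   0  -1  -6   0 ]
R4 <- R4 - (-1)*R2:  [  0   0   2  13   0 ]
R4 <- R4 - (-2)*R3:  [ 0  0  0  1  0 ]
Row echelon form:
[ -3   5   6   4  |   10 ]
[  0  -6  -4   6  |  -12 ]
[  0   0  -1  -6  |    0 ]
[  0   0   0   1  |    0 ]
Back-substitution:
t = (0) / 1 = 0
w = (0 - (-6)*(0)) / -1 = 0
v = (-12 - (-4)*(0) - (6)*(0)) / -6 = 2
u = (10 - (5)*(2) - (6)*(0) - (4)*(0)) / -3 = 0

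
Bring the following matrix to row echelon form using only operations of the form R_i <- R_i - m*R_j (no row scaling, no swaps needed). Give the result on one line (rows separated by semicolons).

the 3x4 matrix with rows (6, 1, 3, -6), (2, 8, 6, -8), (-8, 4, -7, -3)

Forward elimination:
R2 <- R2 - (1/3)*R1:  [    0  23/3     5    -6 ]
R3 <- R3 - (-4/3)*R1:  [    0  16/3    -3   -11 ]
R3 <- R3 - (16/23)*R2:  [       0        0  -149/23  -157/23 ]
Row echelon form:
[ 6     1        3       -6 ]
[ 0  23/3        5       -6 ]
[ 0     0  -149/23  -157/23 ]

REF = [6 1 3 -6; 0 23/3 5 -6; 0 0 -149/23 -157/23]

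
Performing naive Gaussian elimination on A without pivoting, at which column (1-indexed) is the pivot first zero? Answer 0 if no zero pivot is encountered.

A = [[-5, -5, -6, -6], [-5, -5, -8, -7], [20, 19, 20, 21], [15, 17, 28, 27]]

Naive forward elimination:
R2 <- R2 - (1)*R1:  [  0   0  -2  -1 ]
R3 <- R3 - (-4)*R1:  [  0  -1  -4  -3 ]
R4 <- R4 - (-3)*R1:  [  0   2  10   9 ]
Matrix at this point:
[ -5  -5  -6  -6 ]
[  0   0  -2  -1 ]
[  0  -1  -4  -3 ]
[  0   2  10   9 ]
Pivot entry (2,2) is zero but row 3 has -1 in column 2 -> naive elimination stops; a row interchange (e.g. R2 <-> R3) would be required here.

first zero-pivot column = 2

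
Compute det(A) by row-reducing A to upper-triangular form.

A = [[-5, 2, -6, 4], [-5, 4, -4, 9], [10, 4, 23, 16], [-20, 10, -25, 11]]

det(A) = 180

Forward elimination:
R2 <- R2 - (1)*R1:  [ 0  2  2  5 ]
R3 <- R3 - (-2)*R1:  [  0   8  11  24 ]
R4 <- R4 - (4)*R1:  [  0   2  -1  -5 ]
R3 <- R3 - (4)*R2:  [ 0  0  3  4 ]
R4 <- R4 - (1)*R2:  [   0    0   -3  -10 ]
R4 <- R4 - (-1)*R3:  [  0   0   0  -6 ]
Upper-triangular form:
[ -5  2  -6   4 ]
[  0  2   2   5 ]
[  0  0   3   4 ]
[  0  0   0  -6 ]
det(A) = (-1)^0 * (-5) * (2) * (3) * (-6) = 180  (0 row swaps -> sign +1)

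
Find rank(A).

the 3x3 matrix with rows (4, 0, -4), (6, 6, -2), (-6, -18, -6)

rank(A) = 2

Row reduction:
R2 <- R2 - (3/2)*R1:  [ 0  6  4 ]
R3 <- R3 - (-3/2)*R1:  [   0  -18  -12 ]
R3 <- R3 - (-3)*R2:  [ 0  0  0 ]
Row echelon form:
[ 4  0  -4 ]
[ 0  6   4 ]
[ 0  0   0 ]
Nonzero rows / pivot columns: 2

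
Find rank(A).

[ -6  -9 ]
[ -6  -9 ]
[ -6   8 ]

Row reduction:
R2 <- R2 - (1)*R1:  [ 0  0 ]
R3 <- R3 - (1)*R1:  [  0  17 ]
R2 <-> R3   (pivot in column 2 was zero)
[ -6  -9 ]
[  0  17 ]
[  0   0 ]
Row echelon form:
[ -6  -9 ]
[  0  17 ]
[  0   0 ]
Nonzero rows / pivot columns: 2

rank(A) = 2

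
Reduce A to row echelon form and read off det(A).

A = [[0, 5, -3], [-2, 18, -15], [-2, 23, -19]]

det(A) = -10

Forward elimination:
R1 <-> R2   (pivot in column 1 was zero)
[ -2  18  -15 ]
[  0   5   -3 ]
[ -2  23  -19 ]
R3 <- R3 - (1)*R1:  [  0   5  -4 ]
R3 <- R3 - (1)*R2:  [  0   0  -1 ]
Upper-triangular form:
[ -2  18  -15 ]
[  0   5   -3 ]
[  0   0   -1 ]
det(A) = (-1)^1 * (-2) * (5) * (-1) = -10  (1 row swap -> sign -1)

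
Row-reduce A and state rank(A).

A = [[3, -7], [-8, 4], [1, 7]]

rank(A) = 2

Row reduction:
R2 <- R2 - (-8/3)*R1:  [     0  -44/3 ]
R3 <- R3 - (1/3)*R1:  [    0  28/3 ]
R3 <- R3 - (-7/11)*R2:  [ 0  0 ]
Row echelon form:
[ 3     -7 ]
[ 0  -44/3 ]
[ 0      0 ]
Nonzero rows / pivot columns: 2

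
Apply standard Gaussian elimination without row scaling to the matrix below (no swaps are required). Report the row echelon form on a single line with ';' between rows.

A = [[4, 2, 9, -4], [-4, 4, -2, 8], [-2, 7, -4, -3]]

REF = [4 2 9 -4; 0 6 7 4; 0 0 -53/6 -31/3]

Forward elimination:
R2 <- R2 - (-1)*R1:  [ 0  6  7  4 ]
R3 <- R3 - (-1/2)*R1:  [   0    8  1/2   -5 ]
R3 <- R3 - (4/3)*R2:  [     0      0  -53/6  -31/3 ]
Row echelon form:
[ 4  2      9     -4 ]
[ 0  6      7      4 ]
[ 0  0  -53/6  -31/3 ]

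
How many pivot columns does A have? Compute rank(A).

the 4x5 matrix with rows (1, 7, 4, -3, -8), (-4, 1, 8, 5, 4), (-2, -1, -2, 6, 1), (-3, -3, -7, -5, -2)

rank(A) = 4

Row reduction:
R2 <- R2 - (-4)*R1:  [   0   29   24   -7  -28 ]
R3 <- R3 - (-2)*R1:  [   0   13    6    0  -15 ]
R4 <- R4 - (-3)*R1:  [   0   18    5  -14  -26 ]
R3 <- R3 - (13/29)*R2:  [       0        0  -138/29    91/29   -71/29 ]
R4 <- R4 - (18/29)*R2:  [       0        0  -287/29  -280/29  -250/29 ]
R4 <- R4 - (287/138)*R3:  [         0          0          0  -2233/138   -487/138 ]
Row echelon form:
[ 1   7        4         -3        -8 ]
[ 0  29       24         -7       -28 ]
[ 0   0  -138/29      91/29    -71/29 ]
[ 0   0        0  -2233/138  -487/138 ]
Nonzero rows / pivot columns: 4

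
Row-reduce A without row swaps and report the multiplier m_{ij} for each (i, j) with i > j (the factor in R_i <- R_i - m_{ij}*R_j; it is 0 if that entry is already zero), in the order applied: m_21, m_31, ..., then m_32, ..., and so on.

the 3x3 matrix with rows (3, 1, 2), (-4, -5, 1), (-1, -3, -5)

Forward elimination:
R2 <- R2 - (-4/3)*R1:  [     0  -11/3   11/3 ]
R3 <- R3 - (-1/3)*R1:  [     0   -8/3  -13/3 ]
R3 <- R3 - (8/11)*R2:  [  0   0  -7 ]
Multipliers (in order of application): m_{21} = -4/3, m_{31} = -1/3, m_{32} = 8/11

multipliers: -4/3, -1/3, 8/11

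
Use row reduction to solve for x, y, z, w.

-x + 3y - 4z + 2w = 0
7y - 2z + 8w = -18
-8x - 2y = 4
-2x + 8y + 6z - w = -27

Forward elimination on [A|b]:
R3 <- R3 - (8)*R1:  [   0  -26   32  -16    4 ]
R4 <- R4 - (2)*R1:  [   0    2   14   -5  -27 ]
R3 <- R3 - (-26/7)*R2:  [      0       0   172/7    96/7  -440/7 ]
R4 <- R4 - (2/7)*R2:  [      0       0   102/7   -51/7  -153/7 ]
R4 <- R4 - (51/86)*R3:  [       0        0        0  -663/43   663/43 ]
Row echelon form:
[ -1  3     -4        2  |       0 ]
[  0  7     -2        8  |     -18 ]
[  0  0  172/7     96/7  |  -440/7 ]
[  0  0      0  -663/43  |  663/43 ]
Back-substitution:
w = (663/43) / (-663/43) = -1
z = (-440/7 - (96/7)*(-1)) / (172/7) = -2
y = (-18 - (-2)*(-2) - (8)*(-1)) / 7 = -2
x = (0 - (3)*(-2) - (-4)*(-2) - (2)*(-1)) / -1 = 0

(0, -2, -2, -1)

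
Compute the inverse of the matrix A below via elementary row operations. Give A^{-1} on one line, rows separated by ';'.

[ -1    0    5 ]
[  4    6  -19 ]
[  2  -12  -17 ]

Gauss-Jordan on [A | I]:
R1 <- (1/-1)*R1:  [  1   0  -5  |  -1   0   0 ]
R2 <- R2 - (4)*R1:  [ 0  6  1  |  4  1  0 ]
R3 <- R3 - (2)*R1:  [   0  -12   -7  |    2    0    1 ]
R2 <- (1/6)*R2:  [   0    1  1/6  |  2/3  1/6    0 ]
R3 <- R3 - (-12)*R2:  [  0   0  -5  |  10   2   1 ]
R3 <- (1/-5)*R3:  [    0     0     1  |    -2  -2/5  -1/5 ]
R1 <- R1 - (-5)*R3:  [   1    0    0  |  -11   -2   -1 ]
R2 <- R2 - (1/6)*R3:  [    0     1     0  |     1  7/30  1/30 ]
Right block of [I | A^{-1}] is the inverse:
[ -11    -2    -1 ]
[   1  7/30  1/30 ]
[  -2  -2/5  -1/5 ]

inverse = [-11 -2 -1; 1 7/30 1/30; -2 -2/5 -1/5]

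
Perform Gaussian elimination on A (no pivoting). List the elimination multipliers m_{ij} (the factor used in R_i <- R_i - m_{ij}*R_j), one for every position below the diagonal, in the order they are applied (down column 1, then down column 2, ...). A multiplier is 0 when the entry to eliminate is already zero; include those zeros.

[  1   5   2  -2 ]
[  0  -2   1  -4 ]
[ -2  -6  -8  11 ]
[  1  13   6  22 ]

Forward elimination:
R2: entry in column 1 is already 0 -> m_{21} = 0 (no row operation needed)
R3 <- R3 - (-2)*R1:  [  0   4  -4   7 ]
R4 <- R4 - (1)*R1:  [  0   8   4  24 ]
R3 <- R3 - (-2)*R2:  [  0   0  -2  -1 ]
R4 <- R4 - (-4)*R2:  [ 0  0  8  8 ]
R4 <- R4 - (-4)*R3:  [ 0  0  0  4 ]
Multipliers (in order of application): m_{21} = 0, m_{31} = -2, m_{41} = 1, m_{32} = -2, m_{42} = -4, m_{43} = -4

multipliers: 0, -2, 1, -2, -4, -4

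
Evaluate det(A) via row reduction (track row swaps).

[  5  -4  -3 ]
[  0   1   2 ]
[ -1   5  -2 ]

det(A) = -55

Forward elimination:
R3 <- R3 - (-1/5)*R1:  [     0   21/5  -13/5 ]
R3 <- R3 - (21/5)*R2:  [   0    0  -11 ]
Upper-triangular form:
[ 5  -4   -3 ]
[ 0   1    2 ]
[ 0   0  -11 ]
det(A) = (-1)^0 * (5) * (1) * (-11) = -55  (0 row swaps -> sign +1)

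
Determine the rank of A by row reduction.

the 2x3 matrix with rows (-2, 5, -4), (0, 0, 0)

Row reduction:
Row echelon form:
[ -2  5  -4 ]
[  0  0   0 ]
Nonzero rows / pivot columns: 1

rank(A) = 1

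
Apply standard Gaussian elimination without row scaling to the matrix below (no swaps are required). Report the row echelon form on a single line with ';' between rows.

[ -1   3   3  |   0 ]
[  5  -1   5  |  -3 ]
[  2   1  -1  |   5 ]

Forward elimination:
R2 <- R2 - (-5)*R1:  [  0  14  20  -3 ]
R3 <- R3 - (-2)*R1:  [ 0  7  5  5 ]
R3 <- R3 - (1/2)*R2:  [    0     0    -5  13/2 ]
Row echelon form:
[ -1   3   3  |     0 ]
[  0  14  20  |    -3 ]
[  0   0  -5  |  13/2 ]

REF = [-1 3 3 0; 0 14 20 -3; 0 0 -5 13/2]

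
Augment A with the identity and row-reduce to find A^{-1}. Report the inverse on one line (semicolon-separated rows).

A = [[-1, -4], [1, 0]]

inverse = [0 1; -1/4 -1/4]

Gauss-Jordan on [A | I]:
R1 <- (1/-1)*R1:  [  1   4  |  -1   0 ]
R2 <- R2 - (1)*R1:  [  0  -4  |   1   1 ]
R2 <- (1/-4)*R2:  [    0     1  |  -1/4  -1/4 ]
R1 <- R1 - (4)*R2:  [ 1  0  |  0  1 ]
Right block of [I | A^{-1}] is the inverse:
[    0     1 ]
[ -1/4  -1/4 ]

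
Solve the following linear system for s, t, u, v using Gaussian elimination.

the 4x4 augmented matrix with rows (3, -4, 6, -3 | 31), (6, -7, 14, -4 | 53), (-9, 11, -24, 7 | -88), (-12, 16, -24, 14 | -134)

(2, -1, 1, -5)

Forward elimination on [A|b]:
R2 <- R2 - (2)*R1:  [  0   1   2   2  -9 ]
R3 <- R3 - (-3)*R1:  [  0  -1  -6  -2   5 ]
R4 <- R4 - (-4)*R1:  [   0    0    0    2  -10 ]
R3 <- R3 - (-1)*R2:  [  0   0  -4   0  -4 ]
Row echelon form:
[ 3  -4   6  -3  |   31 ]
[ 0   1   2   2  |   -9 ]
[ 0   0  -4   0  |   -4 ]
[ 0   0   0   2  |  -10 ]
Back-substitution:
v = (-10) / 2 = -5
u = (-4) / -4 = 1
t = (-9 - (2)*(1) - (2)*(-5)) / 1 = -1
s = (31 - (-4)*(-1) - (6)*(1) - (-3)*(-5)) / 3 = 2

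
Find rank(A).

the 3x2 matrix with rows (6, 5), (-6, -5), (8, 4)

Row reduction:
R2 <- R2 - (-1)*R1:  [ 0  0 ]
R3 <- R3 - (4/3)*R1:  [    0  -8/3 ]
R2 <-> R3   (pivot in column 2 was zero)
[ 6     5 ]
[ 0  -8/3 ]
[ 0     0 ]
Row echelon form:
[ 6     5 ]
[ 0  -8/3 ]
[ 0     0 ]
Nonzero rows / pivot columns: 2

rank(A) = 2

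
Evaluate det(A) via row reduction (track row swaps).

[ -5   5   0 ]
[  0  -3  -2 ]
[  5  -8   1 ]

Forward elimination:
R3 <- R3 - (-1)*R1:  [  0  -3   1 ]
R3 <- R3 - (1)*R2:  [ 0  0  3 ]
Upper-triangular form:
[ -5   5   0 ]
[  0  -3  -2 ]
[  0   0   3 ]
det(A) = (-1)^0 * (-5) * (-3) * (3) = 45  (0 row swaps -> sign +1)

det(A) = 45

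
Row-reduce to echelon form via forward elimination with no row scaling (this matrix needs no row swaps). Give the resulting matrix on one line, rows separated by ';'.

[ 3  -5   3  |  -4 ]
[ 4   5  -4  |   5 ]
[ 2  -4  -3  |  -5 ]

Forward elimination:
R2 <- R2 - (4/3)*R1:  [    0  35/3    -8  31/3 ]
R3 <- R3 - (2/3)*R1:  [    0  -2/3    -5  -7/3 ]
R3 <- R3 - (-2/35)*R2:  [       0        0  -191/35   -61/35 ]
Row echelon form:
[ 3    -5        3  |      -4 ]
[ 0  35/3       -8  |    31/3 ]
[ 0     0  -191/35  |  -61/35 ]

REF = [3 -5 3 -4; 0 35/3 -8 31/3; 0 0 -191/35 -61/35]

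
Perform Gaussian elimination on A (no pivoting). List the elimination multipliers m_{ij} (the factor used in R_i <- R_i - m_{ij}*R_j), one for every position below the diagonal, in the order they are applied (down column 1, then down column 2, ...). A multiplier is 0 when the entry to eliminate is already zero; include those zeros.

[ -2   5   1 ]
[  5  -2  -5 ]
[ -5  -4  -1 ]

multipliers: -5/2, 5/2, -11/7

Forward elimination:
R2 <- R2 - (-5/2)*R1:  [    0  21/2  -5/2 ]
R3 <- R3 - (5/2)*R1:  [     0  -33/2   -7/2 ]
R3 <- R3 - (-11/7)*R2:  [     0      0  -52/7 ]
Multipliers (in order of application): m_{21} = -5/2, m_{31} = 5/2, m_{32} = -11/7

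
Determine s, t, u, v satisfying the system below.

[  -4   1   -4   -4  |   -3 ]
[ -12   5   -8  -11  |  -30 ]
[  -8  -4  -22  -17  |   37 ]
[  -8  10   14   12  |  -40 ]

(0, -3, -5, 5)

Forward elimination on [A|b]:
R2 <- R2 - (3)*R1:  [   0    2    4    1  -21 ]
R3 <- R3 - (2)*R1:  [   0   -6  -14   -9   43 ]
R4 <- R4 - (2)*R1:  [   0    8   22   20  -34 ]
R3 <- R3 - (-3)*R2:  [   0    0   -2   -6  -20 ]
R4 <- R4 - (4)*R2:  [  0   0   6  16  50 ]
R4 <- R4 - (-3)*R3:  [   0    0    0   -2  -10 ]
Row echelon form:
[ -4  1  -4  -4  |   -3 ]
[  0  2   4   1  |  -21 ]
[  0  0  -2  -6  |  -20 ]
[  0  0   0  -2  |  -10 ]
Back-substitution:
v = (-10) / -2 = 5
u = (-20 - (-6)*(5)) / -2 = -5
t = (-21 - (4)*(-5) - (1)*(5)) / 2 = -3
s = (-3 - (1)*(-3) - (-4)*(-5) - (-4)*(5)) / -4 = 0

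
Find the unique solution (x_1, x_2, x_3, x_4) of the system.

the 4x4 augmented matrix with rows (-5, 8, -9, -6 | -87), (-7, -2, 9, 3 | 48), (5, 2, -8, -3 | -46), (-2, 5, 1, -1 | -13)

(1, -2, 4, 5)

Forward elimination on [A|b]:
R2 <- R2 - (7/5)*R1:  [     0  -66/5  108/5   57/5  849/5 ]
R3 <- R3 - (-1)*R1:  [    0    10   -17    -9  -133 ]
R4 <- R4 - (2/5)*R1:  [     0    9/5   23/5    7/5  109/5 ]
R3 <- R3 - (-25/33)*R2:  [      0       0   -7/11   -4/11  -48/11 ]
R4 <- R4 - (-3/22)*R2:  [      0       0   83/11   65/22  989/22 ]
R4 <- R4 - (-83/7)*R3:  [      0       0       0  -19/14  -95/14 ]
Row echelon form:
[ -5      8     -9      -6  |     -87 ]
[  0  -66/5  108/5    57/5  |   849/5 ]
[  0      0  -7/11   -4/11  |  -48/11 ]
[  0      0      0  -19/14  |  -95/14 ]
Back-substitution:
x_4 = (-95/14) / (-19/14) = 5
x_3 = (-48/11 - (-4/11)*(5)) / (-7/11) = 4
x_2 = (849/5 - (108/5)*(4) - (57/5)*(5)) / (-66/5) = -2
x_1 = (-87 - (8)*(-2) - (-9)*(4) - (-6)*(5)) / -5 = 1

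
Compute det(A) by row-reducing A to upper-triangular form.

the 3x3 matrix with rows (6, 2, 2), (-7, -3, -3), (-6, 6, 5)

Forward elimination:
R2 <- R2 - (-7/6)*R1:  [    0  -2/3  -2/3 ]
R3 <- R3 - (-1)*R1:  [ 0  8  7 ]
R3 <- R3 - (-12)*R2:  [  0   0  -1 ]
Upper-triangular form:
[ 6     2     2 ]
[ 0  -2/3  -2/3 ]
[ 0     0    -1 ]
det(A) = (-1)^0 * (6) * (-2/3) * (-1) = 4  (0 row swaps -> sign +1)

det(A) = 4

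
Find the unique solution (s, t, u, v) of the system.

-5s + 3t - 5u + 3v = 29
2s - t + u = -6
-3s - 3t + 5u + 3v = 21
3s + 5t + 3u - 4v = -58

(-4, -5, -3, 3)

Forward elimination on [A|b]:
R2 <- R2 - (-2/5)*R1:  [    0   1/5    -1   6/5  28/5 ]
R3 <- R3 - (3/5)*R1:  [     0  -24/5      8    6/5   18/5 ]
R4 <- R4 - (-3/5)*R1:  [      0    34/5       0   -11/5  -203/5 ]
R3 <- R3 - (-24)*R2:  [   0    0  -16   30  138 ]
R4 <- R4 - (34)*R2:  [    0     0    34   -43  -231 ]
R4 <- R4 - (-17/8)*R3:  [     0      0      0   83/4  249/4 ]
Row echelon form:
[ -5    3   -5     3  |     29 ]
[  0  1/5   -1   6/5  |   28/5 ]
[  0    0  -16    30  |    138 ]
[  0    0    0  83/4  |  249/4 ]
Back-substitution:
v = (249/4) / (83/4) = 3
u = (138 - (30)*(3)) / -16 = -3
t = (28/5 - (-1)*(-3) - (6/5)*(3)) / (1/5) = -5
s = (29 - (3)*(-5) - (-5)*(-3) - (3)*(3)) / -5 = -4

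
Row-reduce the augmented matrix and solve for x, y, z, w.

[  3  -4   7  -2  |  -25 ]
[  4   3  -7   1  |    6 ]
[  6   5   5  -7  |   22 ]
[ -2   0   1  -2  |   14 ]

Forward elimination on [A|b]:
R2 <- R2 - (4/3)*R1:  [     0   25/3  -49/3   11/3  118/3 ]
R3 <- R3 - (2)*R1:  [  0  13  -9  -3  72 ]
R4 <- R4 - (-2/3)*R1:  [     0   -8/3   17/3  -10/3   -8/3 ]
R3 <- R3 - (39/25)*R2:  [       0        0   412/25  -218/25   266/25 ]
R4 <- R4 - (-8/25)*R2:  [      0       0   11/25  -54/25  248/25 ]
R4 <- R4 - (11/412)*R3:  [        0         0         0  -397/206  1985/206 ]
Row echelon form:
[ 3    -4       7        -2  |       -25 ]
[ 0  25/3   -49/3      11/3  |     118/3 ]
[ 0     0  412/25   -218/25  |    266/25 ]
[ 0     0       0  -397/206  |  1985/206 ]
Back-substitution:
w = (1985/206) / (-397/206) = -5
z = (266/25 - (-218/25)*(-5)) / (412/25) = -2
y = (118/3 - (-49/3)*(-2) - (11/3)*(-5)) / (25/3) = 3
x = (-25 - (-4)*(3) - (7)*(-2) - (-2)*(-5)) / 3 = -3

(-3, 3, -2, -5)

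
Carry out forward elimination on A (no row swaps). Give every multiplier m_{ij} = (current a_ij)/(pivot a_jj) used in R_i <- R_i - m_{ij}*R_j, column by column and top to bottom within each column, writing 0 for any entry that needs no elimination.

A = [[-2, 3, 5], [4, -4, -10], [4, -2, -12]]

multipliers: -2, -2, 2

Forward elimination:
R2 <- R2 - (-2)*R1:  [ 0  2  0 ]
R3 <- R3 - (-2)*R1:  [  0   4  -2 ]
R3 <- R3 - (2)*R2:  [  0   0  -2 ]
Multipliers (in order of application): m_{21} = -2, m_{31} = -2, m_{32} = 2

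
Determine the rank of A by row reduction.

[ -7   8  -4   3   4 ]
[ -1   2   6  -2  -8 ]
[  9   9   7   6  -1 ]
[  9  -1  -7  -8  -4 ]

Row reduction:
R2 <- R2 - (1/7)*R1:  [     0    6/7   46/7  -17/7  -60/7 ]
R3 <- R3 - (-9/7)*R1:  [     0  135/7   13/7   69/7   29/7 ]
R4 <- R4 - (-9/7)*R1:  [     0   65/7  -85/7  -29/7    8/7 ]
R3 <- R3 - (45/2)*R2:  [     0      0   -146  129/2    197 ]
R4 <- R4 - (65/6)*R2:  [      0       0  -250/3   133/6      94 ]
R4 <- R4 - (125/219)*R3:  [         0          0          0  -3208/219  -4039/219 ]
Row echelon form:
[ -7    8    -4          3          4 ]
[  0  6/7  46/7      -17/7      -60/7 ]
[  0    0  -146      129/2        197 ]
[  0    0     0  -3208/219  -4039/219 ]
Nonzero rows / pivot columns: 4

rank(A) = 4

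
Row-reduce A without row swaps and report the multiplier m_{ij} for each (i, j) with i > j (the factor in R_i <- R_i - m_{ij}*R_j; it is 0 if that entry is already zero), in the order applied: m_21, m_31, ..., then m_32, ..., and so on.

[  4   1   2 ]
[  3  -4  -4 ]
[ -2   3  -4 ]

Forward elimination:
R2 <- R2 - (3/4)*R1:  [     0  -19/4  -11/2 ]
R3 <- R3 - (-1/2)*R1:  [   0  7/2   -3 ]
R3 <- R3 - (-14/19)*R2:  [       0        0  -134/19 ]
Multipliers (in order of application): m_{21} = 3/4, m_{31} = -1/2, m_{32} = -14/19

multipliers: 3/4, -1/2, -14/19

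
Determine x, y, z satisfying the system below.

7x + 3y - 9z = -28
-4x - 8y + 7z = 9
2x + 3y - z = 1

(-1, 2, 3)

Forward elimination on [A|b]:
R2 <- R2 - (-4/7)*R1:  [     0  -44/7   13/7     -7 ]
R3 <- R3 - (2/7)*R1:  [    0  15/7  11/7     9 ]
R3 <- R3 - (-15/44)*R2:  [      0       0   97/44  291/44 ]
Row echelon form:
[ 7      3     -9  |     -28 ]
[ 0  -44/7   13/7  |      -7 ]
[ 0      0  97/44  |  291/44 ]
Back-substitution:
z = (291/44) / (97/44) = 3
y = (-7 - (13/7)*(3)) / (-44/7) = 2
x = (-28 - (3)*(2) - (-9)*(3)) / 7 = -1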